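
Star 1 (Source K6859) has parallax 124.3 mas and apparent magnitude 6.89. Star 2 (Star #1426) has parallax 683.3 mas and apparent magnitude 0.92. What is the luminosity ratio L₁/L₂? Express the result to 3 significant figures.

L₁/L₂ = 0.124

d₁ = 1/p₁ = 1/0.1243″ = 8.0451 pc; d₂ = 1/p₂ = 1/0.6833″ = 1.4635 pc.
M₁ = m₁ − 5 log₁₀ d₁ + 5 = 6.89 − 4.5277 + 5 = 7.3623.
M₂ = 0.92 − 0.8270 + 5 = 5.0930.
L₁/L₂ = 10^(0.4(M₂ − M₁)) = 10^(0.4 × (-2.2693)) = 10^(-0.90772) = 0.12367.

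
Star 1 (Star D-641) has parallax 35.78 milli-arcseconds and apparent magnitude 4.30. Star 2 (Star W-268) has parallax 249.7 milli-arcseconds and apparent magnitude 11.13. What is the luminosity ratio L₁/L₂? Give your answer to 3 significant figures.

L₁/L₂ = 26300

d₁ = 1/p₁ = 1/0.03578″ = 27.949 pc; d₂ = 1/p₂ = 1/0.2497″ = 4.0048 pc.
M₁ = m₁ − 5 log₁₀ d₁ + 5 = 4.30 − 7.2318 + 5 = 2.0682.
M₂ = 11.13 − 3.0129 + 5 = 13.1171.
L₁/L₂ = 10^(0.4(M₂ − M₁)) = 10^(0.4 × 11.0489) = 10^4.41956 = 26276.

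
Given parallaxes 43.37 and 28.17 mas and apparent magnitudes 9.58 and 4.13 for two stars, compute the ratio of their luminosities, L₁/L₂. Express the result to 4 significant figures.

d₁ = 1/p₁ = 1/0.04337″ = 23.057 pc; d₂ = 1/p₂ = 1/0.02817″ = 35.499 pc.
M₁ = m₁ − 5 log₁₀ d₁ + 5 = 9.58 − 6.8140 + 5 = 7.7660.
M₂ = 4.13 − 7.7511 + 5 = 1.3789.
L₁/L₂ = 10^(0.4(M₂ − M₁)) = 10^(0.4 × (-6.3871)) = 10^(-2.55484) = 0.0027871.

L₁/L₂ = 0.002787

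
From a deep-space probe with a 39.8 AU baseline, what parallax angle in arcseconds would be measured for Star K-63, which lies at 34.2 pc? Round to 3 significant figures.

p (arcsec) = B (AU) / d (pc).
p = 39.8 / 34.2 = 1.1637 arcsec.

1.16 arcsec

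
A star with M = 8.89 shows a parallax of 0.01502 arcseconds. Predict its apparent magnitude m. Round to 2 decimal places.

d = 1/p = 1/0.01502″ = 66.578 pc.
m − M = 5 log₁₀ d − 5 = 5 log₁₀(66.578) − 5 = 9.1167 − 5 = 4.1167.
m = M + (m − M) = 8.89 + 4.1167 = 13.01.

m = 13.01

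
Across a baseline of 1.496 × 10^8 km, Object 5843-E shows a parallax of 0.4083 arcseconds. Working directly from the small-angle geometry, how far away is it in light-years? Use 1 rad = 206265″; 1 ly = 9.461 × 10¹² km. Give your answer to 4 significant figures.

θ = 0.4083″ = 0.4083/206265 = 1.9795 × 10^-6 rad.
d = B/θ = (1.496 × 10^8) / (1.9795 × 10^-6) = 7.5575 × 10^13 km = (7.5575 × 10^13) / (9.461 × 10^12) ly = 7.9881 ly.

7.988 ly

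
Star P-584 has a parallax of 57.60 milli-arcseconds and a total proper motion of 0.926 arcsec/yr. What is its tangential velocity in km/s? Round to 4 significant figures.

76.20 km/s

d = 1/p = 1/0.05760″ = 17.361 pc.
v_t = 4.74 × μ × d = 4.74 × 0.926 × 17.361 = 76.202 km/s.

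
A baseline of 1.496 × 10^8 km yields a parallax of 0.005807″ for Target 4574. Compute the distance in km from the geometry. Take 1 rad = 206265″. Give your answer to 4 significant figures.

θ = 0.005807″ = 0.005807/206265 = 2.8153 × 10^-8 rad.
d = B/θ = (1.496 × 10^8) / (2.8153 × 10^-8) = 5.3138 × 10^15 km.

5.314 × 10^15 km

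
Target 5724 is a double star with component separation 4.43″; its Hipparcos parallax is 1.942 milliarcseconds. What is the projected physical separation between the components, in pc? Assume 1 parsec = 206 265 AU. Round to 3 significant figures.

d = 1/p = 1/0.001942″ = 514.93 pc.
At distance d (pc), an angle of θ arcsec spans θ·d AU: s = 4.43 × 514.93 = 2281.1 AU.
= 2281.1 / 206265 = 0.011059 pc.

0.0111 pc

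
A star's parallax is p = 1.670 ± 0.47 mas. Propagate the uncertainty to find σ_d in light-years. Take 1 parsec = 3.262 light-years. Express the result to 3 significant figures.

550 ly

d = 1/p, so σ_d = σ_p / p².
σ_d = 0.000470 / (0.001670)² = 0.000470 / 0.0000027889 = 168.53 pc = 168.53 × 3.262 ly = 549.74 ly.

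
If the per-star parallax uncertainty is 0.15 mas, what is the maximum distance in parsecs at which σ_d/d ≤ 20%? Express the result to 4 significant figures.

σ_d/d = σ_p/p, so the condition is σ_p/p ≤ 0.20, i.e. p ≥ σ_p/0.20.
p_min = 0.15/0.20 = 0.75 mas = 0.00075 arcsec.
d_max = 1/p_min = 1/0.00075 = 1333.3 pc.

1333 pc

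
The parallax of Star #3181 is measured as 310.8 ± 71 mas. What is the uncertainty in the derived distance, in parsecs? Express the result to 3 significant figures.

d = 1/p, so σ_d = σ_p / p².
σ_d = 0.0710 / (0.3108)² = 0.0710 / 0.096597 = 0.73501 pc.

0.735 pc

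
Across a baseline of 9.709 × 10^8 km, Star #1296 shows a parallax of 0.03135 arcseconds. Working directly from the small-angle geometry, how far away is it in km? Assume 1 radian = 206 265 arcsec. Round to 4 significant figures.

6.388 × 10^15 km

θ = 0.03135″ = 0.03135/206265 = 1.5199 × 10^-7 rad.
d = B/θ = (9.709 × 10^8) / (1.5199 × 10^-7) = 6.3879 × 10^15 km.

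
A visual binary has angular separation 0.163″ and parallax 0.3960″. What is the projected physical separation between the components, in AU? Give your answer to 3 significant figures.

0.412 AU

d = 1/p = 1/0.3960″ = 2.5253 pc.
At distance d (pc), an angle of θ arcsec spans θ·d AU: s = 0.163 × 2.5253 = 0.41162 AU.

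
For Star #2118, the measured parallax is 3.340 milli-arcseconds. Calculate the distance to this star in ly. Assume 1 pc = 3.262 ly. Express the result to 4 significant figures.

976.6 ly

p = 3.340 milli-arcseconds = 0.003340 arcsec.
d = 1/p = 1/0.003340 = 299.4 pc.
In light-years: 299.4 × 3.262 = 976.64 ly.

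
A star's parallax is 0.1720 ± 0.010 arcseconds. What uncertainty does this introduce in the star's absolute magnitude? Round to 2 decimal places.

M = m − 5 log₁₀ d + 5 = m + 5 log₁₀ p + 5, so ∂M/∂p = 5/(p ln 10).
σ_M = (5/ln 10) · (σ_p/p) = 2.1715 × 0.010/0.1720 = 2.1715 × 0.05814 = 0.12625.

σ_M = 0.13 mag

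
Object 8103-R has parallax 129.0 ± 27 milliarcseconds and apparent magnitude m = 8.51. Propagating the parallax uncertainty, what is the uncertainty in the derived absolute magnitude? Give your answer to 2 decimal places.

M = m − 5 log₁₀ d + 5 = m + 5 log₁₀ p + 5, so ∂M/∂p = 5/(p ln 10).
σ_M = (5/ln 10) · (σ_p/p) = 2.1715 × 27/129.0 = 2.1715 × 0.2093 = 0.45449.

σ_M = 0.45 mag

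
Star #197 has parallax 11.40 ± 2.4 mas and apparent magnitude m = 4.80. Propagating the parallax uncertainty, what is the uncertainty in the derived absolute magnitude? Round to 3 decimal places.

M = m − 5 log₁₀ d + 5 = m + 5 log₁₀ p + 5, so ∂M/∂p = 5/(p ln 10).
σ_M = (5/ln 10) · (σ_p/p) = 2.1715 × 2.4/11.40 = 2.1715 × 0.21053 = 0.45717.

σ_M = 0.457 mag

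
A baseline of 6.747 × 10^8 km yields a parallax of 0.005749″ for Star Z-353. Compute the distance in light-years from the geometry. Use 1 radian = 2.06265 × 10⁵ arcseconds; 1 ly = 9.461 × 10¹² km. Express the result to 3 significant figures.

θ = 0.005749″ = 0.005749/206265 = 2.7872 × 10^-8 rad.
d = B/θ = (6.747 × 10^8) / (2.7872 × 10^-8) = 2.4207 × 10^16 km = (2.4207 × 10^16) / (9.461 × 10^12) ly = 2558.6 ly.

2560 ly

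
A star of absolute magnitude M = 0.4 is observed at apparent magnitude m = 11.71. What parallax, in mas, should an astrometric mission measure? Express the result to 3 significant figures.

0.547 mas

m − M = 11.71 − 0.4 = 11.31.
d = 10^((m−M)/5 + 1) = 10^3.262 = 1828.1 pc.
p = 1/d = 1/1828.1 = 0.00054702 arcsec = 0.54702 mas.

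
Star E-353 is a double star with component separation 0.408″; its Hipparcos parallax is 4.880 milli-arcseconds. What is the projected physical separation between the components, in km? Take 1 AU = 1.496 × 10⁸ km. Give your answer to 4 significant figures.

d = 1/p = 1/0.004880″ = 204.92 pc.
At distance d (pc), an angle of θ arcsec spans θ·d AU: s = 0.408 × 204.92 = 83.607 AU.
= 83.607 × 1.496 × 10⁸ km = 1.2508 × 10^10 km.

1.251 × 10^10 km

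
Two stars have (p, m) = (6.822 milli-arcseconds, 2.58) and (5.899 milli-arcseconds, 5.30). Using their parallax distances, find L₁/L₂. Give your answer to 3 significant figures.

L₁/L₂ = 9.16

d₁ = 1/p₁ = 1/0.006822″ = 146.58 pc; d₂ = 1/p₂ = 1/0.005899″ = 169.52 pc.
M₁ = m₁ − 5 log₁₀ d₁ + 5 = 2.58 − 10.8304 + 5 = -3.2504.
M₂ = 5.30 − 11.1461 + 5 = -0.8461.
L₁/L₂ = 10^(0.4(M₂ − M₁)) = 10^(0.4 × 2.4043) = 10^0.96172 = 9.1563.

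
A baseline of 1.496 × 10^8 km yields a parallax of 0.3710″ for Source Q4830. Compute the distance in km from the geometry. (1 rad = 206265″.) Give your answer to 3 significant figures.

8.32 × 10^13 km

θ = 0.3710″ = 0.3710/206265 = 1.7987 × 10^-6 rad.
d = B/θ = (1.496 × 10^8) / (1.7987 × 10^-6) = 8.3171 × 10^13 km.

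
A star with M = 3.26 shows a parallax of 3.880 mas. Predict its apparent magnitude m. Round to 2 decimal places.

d = 1/p = 1/0.003880″ = 257.73 pc.
m − M = 5 log₁₀ d − 5 = 5 log₁₀(257.73) − 5 = 12.0558 − 5 = 7.0558.
m = M + (m − M) = 3.26 + 7.0558 = 10.32.

m = 10.32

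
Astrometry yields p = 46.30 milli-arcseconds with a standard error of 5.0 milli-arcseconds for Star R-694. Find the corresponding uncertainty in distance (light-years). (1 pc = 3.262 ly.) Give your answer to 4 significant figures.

7.608 ly

d = 1/p, so σ_d = σ_p / p².
σ_d = 0.00500 / (0.04630)² = 0.00500 / 0.0021437 = 2.3324 pc = 2.3324 × 3.262 ly = 7.6083 ly.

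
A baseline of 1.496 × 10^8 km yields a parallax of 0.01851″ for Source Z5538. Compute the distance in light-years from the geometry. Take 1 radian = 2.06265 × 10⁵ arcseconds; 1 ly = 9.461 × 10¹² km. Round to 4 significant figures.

176.2 ly

θ = 0.01851″ = 0.01851/206265 = 8.9739 × 10^-8 rad.
d = B/θ = (1.496 × 10^8) / (8.9739 × 10^-8) = 1.6671 × 10^15 km = (1.6671 × 10^15) / (9.461 × 10^12) ly = 176.21 ly.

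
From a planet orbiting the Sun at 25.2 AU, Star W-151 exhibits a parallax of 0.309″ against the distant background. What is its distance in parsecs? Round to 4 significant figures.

With baseline B (in AU) and parallax p (in arcsec), d = B/p parsecs.
d = 25.2 / 0.309 = 81.553 pc.

81.55 pc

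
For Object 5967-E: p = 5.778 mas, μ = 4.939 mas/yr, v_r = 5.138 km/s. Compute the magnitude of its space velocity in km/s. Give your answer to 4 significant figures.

d = 1/p = 1/0.005778″ = 173.07 pc.
μ = 4.939 mas/yr = 0.004939 ″/yr.
v_t = 4.740 μ d = 4.740 × 0.004939 × 173.07 = 4.0517 km/s.
v = √(v_r² + v_t²) = √(5.138² + 4.0517²) = √42.8153 = 6.5433 km/s.

6.543 km/s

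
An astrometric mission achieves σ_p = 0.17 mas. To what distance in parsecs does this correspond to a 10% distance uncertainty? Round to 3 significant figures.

588 pc

σ_d/d = σ_p/p, so the condition is σ_p/p ≤ 0.10, i.e. p ≥ σ_p/0.10.
p_min = 0.17/0.10 = 1.7 mas = 0.0017 arcsec.
d_max = 1/p_min = 1/0.0017 = 588.24 pc.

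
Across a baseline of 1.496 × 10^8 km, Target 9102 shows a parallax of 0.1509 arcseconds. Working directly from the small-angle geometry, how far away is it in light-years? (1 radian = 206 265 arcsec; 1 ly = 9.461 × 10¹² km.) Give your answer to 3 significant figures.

21.6 ly

θ = 0.1509″ = 0.1509/206265 = 7.3158 × 10^-7 rad.
d = B/θ = (1.496 × 10^8) / (7.3158 × 10^-7) = 2.0449 × 10^14 km = (2.0449 × 10^14) / (9.461 × 10^12) ly = 21.614 ly.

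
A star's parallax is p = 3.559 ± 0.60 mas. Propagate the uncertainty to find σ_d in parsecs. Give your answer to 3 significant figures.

47.4 pc

d = 1/p, so σ_d = σ_p / p².
σ_d = 0.000600 / (0.003559)² = 0.000600 / 0.000012666 = 47.371 pc.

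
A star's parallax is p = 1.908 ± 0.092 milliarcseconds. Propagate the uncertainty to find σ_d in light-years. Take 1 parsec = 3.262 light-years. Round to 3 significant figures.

82.4 ly

d = 1/p, so σ_d = σ_p / p².
σ_d = 0.0000920 / (0.001908)² = 0.0000920 / 0.0000036405 = 25.271 pc = 25.271 × 3.262 ly = 82.434 ly.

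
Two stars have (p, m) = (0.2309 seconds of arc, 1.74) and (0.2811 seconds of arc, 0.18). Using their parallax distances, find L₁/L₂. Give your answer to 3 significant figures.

d₁ = 1/p₁ = 1/0.2309″ = 4.3309 pc; d₂ = 1/p₂ = 1/0.2811″ = 3.5575 pc.
M₁ = m₁ − 5 log₁₀ d₁ + 5 = 1.74 − 3.1829 + 5 = 3.5571.
M₂ = 0.18 − 2.7557 + 5 = 2.4243.
L₁/L₂ = 10^(0.4(M₂ − M₁)) = 10^(0.4 × (-1.1328)) = 10^(-0.45312) = 0.35227.

L₁/L₂ = 0.352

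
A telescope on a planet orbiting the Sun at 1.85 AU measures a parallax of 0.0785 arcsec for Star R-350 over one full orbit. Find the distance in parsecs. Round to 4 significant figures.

23.57 pc

With baseline B (in AU) and parallax p (in arcsec), d = B/p parsecs.
d = 1.85 / 0.0785 = 23.567 pc.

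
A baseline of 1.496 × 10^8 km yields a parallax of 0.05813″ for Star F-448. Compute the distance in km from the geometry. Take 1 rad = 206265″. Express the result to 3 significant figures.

5.31 × 10^14 km

θ = 0.05813″ = 0.05813/206265 = 2.8182 × 10^-7 rad.
d = B/θ = (1.496 × 10^8) / (2.8182 × 10^-7) = 5.3084 × 10^14 km.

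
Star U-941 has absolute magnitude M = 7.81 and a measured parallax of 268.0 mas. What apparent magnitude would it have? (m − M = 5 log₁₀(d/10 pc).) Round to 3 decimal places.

d = 1/p = 1/0.2680″ = 3.7313 pc.
m − M = 5 log₁₀ d − 5 = 5 log₁₀(3.7313) − 5 = 2.8593 − 5 = -2.1407.
m = M + (m − M) = 7.81 + (-2.1407) = 5.669.

m = 5.669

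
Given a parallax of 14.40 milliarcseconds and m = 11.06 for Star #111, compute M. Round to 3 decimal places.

M = 6.852

d = 1/p = 1/0.01440″ = 69.444 pc.
m − M = 5 log₁₀(69.444) − 5 = 9.2082 − 5 = 4.2082.
M = m − (m − M) = 11.06 − 4.2082 = 6.852.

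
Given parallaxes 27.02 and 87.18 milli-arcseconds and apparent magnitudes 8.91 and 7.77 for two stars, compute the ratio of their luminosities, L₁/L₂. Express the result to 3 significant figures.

L₁/L₂ = 3.64

d₁ = 1/p₁ = 1/0.02702″ = 37.01 pc; d₂ = 1/p₂ = 1/0.08718″ = 11.471 pc.
M₁ = m₁ − 5 log₁₀ d₁ + 5 = 8.91 − 7.8416 + 5 = 6.0684.
M₂ = 7.77 − 5.2980 + 5 = 7.4720.
L₁/L₂ = 10^(0.4(M₂ − M₁)) = 10^(0.4 × 1.4036) = 10^0.56144 = 3.6428.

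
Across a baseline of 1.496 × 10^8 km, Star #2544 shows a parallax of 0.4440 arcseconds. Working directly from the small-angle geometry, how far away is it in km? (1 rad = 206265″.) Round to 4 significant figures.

θ = 0.4440″ = 0.4440/206265 = 2.1526 × 10^-6 rad.
d = B/θ = (1.496 × 10^8) / (2.1526 × 10^-6) = 6.9497 × 10^13 km.

6.950 × 10^13 km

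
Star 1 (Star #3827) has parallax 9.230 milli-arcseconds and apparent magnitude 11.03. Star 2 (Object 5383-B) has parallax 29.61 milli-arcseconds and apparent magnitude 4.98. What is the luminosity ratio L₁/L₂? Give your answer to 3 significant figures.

d₁ = 1/p₁ = 1/0.009230″ = 108.34 pc; d₂ = 1/p₂ = 1/0.02961″ = 33.772 pc.
M₁ = m₁ − 5 log₁₀ d₁ + 5 = 11.03 − 10.1739 + 5 = 5.8561.
M₂ = 4.98 − 7.6428 + 5 = 2.3372.
L₁/L₂ = 10^(0.4(M₂ − M₁)) = 10^(0.4 × (-3.5189)) = 10^(-1.40756) = 0.039124.

L₁/L₂ = 0.0391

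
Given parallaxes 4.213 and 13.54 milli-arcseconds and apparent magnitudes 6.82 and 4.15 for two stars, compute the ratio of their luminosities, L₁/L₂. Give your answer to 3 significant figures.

L₁/L₂ = 0.883

d₁ = 1/p₁ = 1/0.004213″ = 237.36 pc; d₂ = 1/p₂ = 1/0.01354″ = 73.855 pc.
M₁ = m₁ − 5 log₁₀ d₁ + 5 = 6.82 − 11.8770 + 5 = -0.0570.
M₂ = 4.15 − 9.3419 + 5 = -0.1919.
L₁/L₂ = 10^(0.4(M₂ − M₁)) = 10^(0.4 × (-0.1349)) = 10^(-0.05396) = 0.88316.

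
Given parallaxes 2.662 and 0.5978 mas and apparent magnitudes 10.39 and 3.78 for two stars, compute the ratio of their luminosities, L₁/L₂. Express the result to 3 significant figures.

L₁/L₂ = 0.000114

d₁ = 1/p₁ = 1/0.002662″ = 375.66 pc; d₂ = 1/p₂ = 1/0.0005978″ = 1672.8 pc.
M₁ = m₁ − 5 log₁₀ d₁ + 5 = 10.39 − 12.8740 + 5 = 2.5160.
M₂ = 3.78 − 16.1172 + 5 = -7.3372.
L₁/L₂ = 10^(0.4(M₂ − M₁)) = 10^(0.4 × (-9.8532)) = 10^(-3.94128) = 0.00011448.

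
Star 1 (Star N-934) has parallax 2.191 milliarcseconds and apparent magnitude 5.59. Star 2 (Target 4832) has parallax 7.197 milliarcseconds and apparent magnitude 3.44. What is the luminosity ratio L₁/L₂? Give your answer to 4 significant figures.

L₁/L₂ = 1.489

d₁ = 1/p₁ = 1/0.002191″ = 456.41 pc; d₂ = 1/p₂ = 1/0.007197″ = 138.95 pc.
M₁ = m₁ − 5 log₁₀ d₁ + 5 = 5.59 − 13.2968 + 5 = -2.7068.
M₂ = 3.44 − 10.7143 + 5 = -2.2743.
L₁/L₂ = 10^(0.4(M₂ − M₁)) = 10^(0.4 × 0.4325) = 10^0.17300 = 1.4894.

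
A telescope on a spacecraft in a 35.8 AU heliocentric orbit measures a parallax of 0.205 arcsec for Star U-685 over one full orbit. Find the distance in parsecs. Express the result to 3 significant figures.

175 pc

With baseline B (in AU) and parallax p (in arcsec), d = B/p parsecs.
d = 35.8 / 0.205 = 174.63 pc.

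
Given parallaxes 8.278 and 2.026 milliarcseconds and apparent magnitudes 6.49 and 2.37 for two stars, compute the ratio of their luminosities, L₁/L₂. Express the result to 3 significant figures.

d₁ = 1/p₁ = 1/0.008278″ = 120.8 pc; d₂ = 1/p₂ = 1/0.002026″ = 493.58 pc.
M₁ = m₁ − 5 log₁₀ d₁ + 5 = 6.49 − 10.4103 + 5 = 1.0797.
M₂ = 2.37 − 13.4668 + 5 = -6.0968.
L₁/L₂ = 10^(0.4(M₂ − M₁)) = 10^(0.4 × (-7.1765)) = 10^(-2.87060) = 0.0013471.

L₁/L₂ = 0.00135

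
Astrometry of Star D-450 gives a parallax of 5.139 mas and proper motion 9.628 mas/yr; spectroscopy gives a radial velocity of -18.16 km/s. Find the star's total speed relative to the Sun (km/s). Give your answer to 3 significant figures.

20.2 km/s

d = 1/p = 1/0.005139″ = 194.59 pc.
μ = 9.628 mas/yr = 0.009628 ″/yr.
v_t = 4.740 μ d = 4.740 × 0.009628 × 194.59 = 8.8804 km/s.
v = √(v_r² + v_t²) = √((-18.16)² + 8.8804²) = √408.647 = 20.215 km/s.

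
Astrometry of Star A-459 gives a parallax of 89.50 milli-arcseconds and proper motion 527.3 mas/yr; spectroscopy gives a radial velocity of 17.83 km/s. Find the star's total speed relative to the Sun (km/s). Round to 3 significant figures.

33.1 km/s

d = 1/p = 1/0.08950″ = 11.173 pc.
μ = 527.3 mas/yr = 0.5273 ″/yr.
v_t = 4.740 μ d = 4.740 × 0.5273 × 11.173 = 27.926 km/s.
v = √(v_r² + v_t²) = √(17.83² + 27.926²) = √1097.77 = 33.133 km/s.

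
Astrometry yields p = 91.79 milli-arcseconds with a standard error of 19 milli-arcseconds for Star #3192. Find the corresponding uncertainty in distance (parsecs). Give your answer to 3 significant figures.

d = 1/p, so σ_d = σ_p / p².
σ_d = 0.0190 / (0.09179)² = 0.0190 / 0.0084254 = 2.2551 pc.

2.26 pc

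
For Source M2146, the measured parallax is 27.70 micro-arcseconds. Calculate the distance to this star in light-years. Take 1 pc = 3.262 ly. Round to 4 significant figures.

117800 light years

p = 27.70 micro-arcseconds = 0.00002770 arcsec.
d = 1/p = 1/0.00002770 = 36101 pc.
In light-years: 36101 × 3.262 = 1.1776 × 10^5 ly.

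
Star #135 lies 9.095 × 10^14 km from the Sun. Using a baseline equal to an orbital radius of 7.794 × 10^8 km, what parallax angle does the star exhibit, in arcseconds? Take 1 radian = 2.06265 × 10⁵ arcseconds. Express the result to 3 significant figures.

θ ≈ B/d = (7.794 × 10^8) / (9.095 × 10^14) = 8.5695 × 10^-7 rad.
In arcseconds: 8.5695 × 10^-7 × 206265 = 0.17676″.

0.177 arcsec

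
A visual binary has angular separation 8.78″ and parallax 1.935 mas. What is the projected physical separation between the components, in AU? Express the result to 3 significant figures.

d = 1/p = 1/0.001935″ = 516.8 pc.
At distance d (pc), an angle of θ arcsec spans θ·d AU: s = 8.78 × 516.8 = 4537.5 AU.

4540 AU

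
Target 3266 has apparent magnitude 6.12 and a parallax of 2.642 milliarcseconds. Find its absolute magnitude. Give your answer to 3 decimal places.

d = 1/p = 1/0.002642″ = 378.5 pc.
m − M = 5 log₁₀(378.5) − 5 = 12.8903 − 5 = 7.8903.
M = m − (m − M) = 6.12 − 7.8903 = -1.770.

M = -1.770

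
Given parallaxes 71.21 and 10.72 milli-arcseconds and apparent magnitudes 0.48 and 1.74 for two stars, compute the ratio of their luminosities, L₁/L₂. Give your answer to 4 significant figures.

L₁/L₂ = 0.07233

d₁ = 1/p₁ = 1/0.07121″ = 14.043 pc; d₂ = 1/p₂ = 1/0.01072″ = 93.284 pc.
M₁ = m₁ − 5 log₁₀ d₁ + 5 = 0.48 − 5.7373 + 5 = -0.2573.
M₂ = 1.74 − 9.8490 + 5 = -3.1090.
L₁/L₂ = 10^(0.4(M₂ − M₁)) = 10^(0.4 × (-2.8517)) = 10^(-1.14068) = 0.07233.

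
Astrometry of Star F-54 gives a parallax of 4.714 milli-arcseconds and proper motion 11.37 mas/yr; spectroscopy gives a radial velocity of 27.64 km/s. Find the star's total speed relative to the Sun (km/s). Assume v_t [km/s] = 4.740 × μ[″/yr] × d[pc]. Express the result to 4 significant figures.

d = 1/p = 1/0.004714″ = 212.13 pc.
μ = 11.37 mas/yr = 0.01137 ″/yr.
v_t = 4.740 μ d = 4.740 × 0.01137 × 212.13 = 11.432 km/s.
v = √(v_r² + v_t²) = √(27.64² + 11.432²) = √894.66 = 29.911 km/s.

29.91 km/s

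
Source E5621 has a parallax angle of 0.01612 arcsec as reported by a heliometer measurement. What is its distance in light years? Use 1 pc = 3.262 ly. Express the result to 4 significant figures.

d = 1/p = 1/0.01612 = 62.035 pc.
In light-years: 62.035 × 3.262 = 202.36 ly.

202.4 light years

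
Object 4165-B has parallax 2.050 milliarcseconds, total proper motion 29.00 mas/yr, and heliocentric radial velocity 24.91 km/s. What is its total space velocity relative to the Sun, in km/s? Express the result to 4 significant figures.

d = 1/p = 1/0.002050″ = 487.8 pc.
μ = 29.00 mas/yr = 0.02900 ″/yr.
v_t = 4.740 μ d = 4.740 × 0.02900 × 487.8 = 67.053 km/s.
v = √(v_r² + v_t²) = √(24.91² + 67.053²) = √5116.61 = 71.53 km/s.

71.53 km/s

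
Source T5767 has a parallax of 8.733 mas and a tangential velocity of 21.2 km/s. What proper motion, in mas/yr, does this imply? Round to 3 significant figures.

39.1 mas/yr

d = 1/p = 1/0.008733″ = 114.51 pc.
μ = v_t / (4.74 d) = 21.2 / (4.74 × 114.51) = 21.2 / 542.78 = 0.039058 ″/yr = 39.058 mas/yr.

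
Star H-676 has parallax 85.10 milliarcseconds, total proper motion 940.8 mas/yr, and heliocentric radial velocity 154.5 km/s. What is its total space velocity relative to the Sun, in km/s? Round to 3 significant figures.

163 km/s

d = 1/p = 1/0.08510″ = 11.751 pc.
μ = 940.8 mas/yr = 0.9408 ″/yr.
v_t = 4.740 μ d = 4.740 × 0.9408 × 11.751 = 52.402 km/s.
v = √(v_r² + v_t²) = √(154.5² + 52.402²) = √26616.2 = 163.14 km/s.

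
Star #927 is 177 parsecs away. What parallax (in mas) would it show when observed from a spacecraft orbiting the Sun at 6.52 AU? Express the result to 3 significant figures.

p (arcsec) = B (AU) / d (pc).
p = 6.52 / 177 = 0.036836 arcsec = 36.836 mas.

36.8 mas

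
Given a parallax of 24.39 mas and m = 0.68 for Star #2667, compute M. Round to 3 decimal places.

d = 1/p = 1/0.02439″ = 41 pc.
m − M = 5 log₁₀(41) − 5 = 8.0639 − 5 = 3.0639.
M = m − (m − M) = 0.68 − 3.0639 = -2.384.

M = -2.384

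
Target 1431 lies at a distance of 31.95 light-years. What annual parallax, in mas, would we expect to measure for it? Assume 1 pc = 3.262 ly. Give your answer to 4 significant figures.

102.1 mas

d = 31.95 ly ÷ 3.262 = 9.7946 pc.
p = 1/d = 1/9.7946 = 0.1021 arcsec.
= 0.1021 × 1000 = 102.1 mas.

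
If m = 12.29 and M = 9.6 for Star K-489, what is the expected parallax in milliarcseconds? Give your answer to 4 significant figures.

m − M = 12.29 − 9.6 = 2.69.
d = 10^((m−M)/5 + 1) = 10^1.538 = 34.514 pc.
p = 1/d = 1/34.514 = 0.028974 arcsec = 28.974 mas.

28.97 mas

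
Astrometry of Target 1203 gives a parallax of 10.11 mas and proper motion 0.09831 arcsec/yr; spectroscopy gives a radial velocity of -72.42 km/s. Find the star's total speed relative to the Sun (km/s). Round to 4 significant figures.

d = 1/p = 1/0.01011″ = 98.912 pc.
v_t = 4.740 μ d = 4.740 × 0.09831 × 98.912 = 46.092 km/s.
v = √(v_r² + v_t²) = √((-72.42)² + 46.092²) = √7369.13 = 85.844 km/s.

85.84 km/s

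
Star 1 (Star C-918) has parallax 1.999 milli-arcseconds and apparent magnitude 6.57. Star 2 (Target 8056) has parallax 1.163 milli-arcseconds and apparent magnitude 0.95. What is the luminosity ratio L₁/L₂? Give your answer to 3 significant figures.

d₁ = 1/p₁ = 1/0.001999″ = 500.25 pc; d₂ = 1/p₂ = 1/0.001163″ = 859.85 pc.
M₁ = m₁ − 5 log₁₀ d₁ + 5 = 6.57 − 13.4959 + 5 = -1.9259.
M₂ = 0.95 − 14.6721 + 5 = -8.7221.
L₁/L₂ = 10^(0.4(M₂ − M₁)) = 10^(0.4 × (-6.7962)) = 10^(-2.71848) = 0.0019121.

L₁/L₂ = 0.00191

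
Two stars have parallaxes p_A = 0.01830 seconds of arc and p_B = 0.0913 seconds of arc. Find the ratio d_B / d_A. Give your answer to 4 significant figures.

Since d = 1/p, d_B/d_A = p_A/p_B.
= 0.01830 / 0.0913 = 0.20044.

0.2004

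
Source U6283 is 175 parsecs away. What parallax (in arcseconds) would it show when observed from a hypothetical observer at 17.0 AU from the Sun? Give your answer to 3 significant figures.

0.0971 arcsec

p (arcsec) = B (AU) / d (pc).
p = 17.0 / 175 = 0.097143 arcsec.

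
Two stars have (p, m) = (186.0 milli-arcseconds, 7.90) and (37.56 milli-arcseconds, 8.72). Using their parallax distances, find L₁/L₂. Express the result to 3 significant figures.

L₁/L₂ = 0.0868

d₁ = 1/p₁ = 1/0.1860″ = 5.3763 pc; d₂ = 1/p₂ = 1/0.03756″ = 26.624 pc.
M₁ = m₁ − 5 log₁₀ d₁ + 5 = 7.90 − 3.6524 + 5 = 9.2476.
M₂ = 8.72 − 7.1264 + 5 = 6.5936.
L₁/L₂ = 10^(0.4(M₂ − M₁)) = 10^(0.4 × (-2.6540)) = 10^(-1.06160) = 0.086776.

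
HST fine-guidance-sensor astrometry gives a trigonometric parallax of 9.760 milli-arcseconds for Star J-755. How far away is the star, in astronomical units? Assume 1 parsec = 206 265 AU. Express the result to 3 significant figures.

2.11 × 10^7 AU

p = 9.760 milli-arcseconds = 0.009760 arcsec.
d = 1/p = 1/0.009760 = 102.46 pc.
In AU: 102.46 × 206265 = 2.1134 × 10^7 AU.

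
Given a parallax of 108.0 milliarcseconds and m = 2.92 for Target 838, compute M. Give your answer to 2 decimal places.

d = 1/p = 1/0.1080″ = 9.2593 pc.
m − M = 5 log₁₀(9.2593) − 5 = 4.8329 − 5 = -0.1671.
M = m − (m − M) = 2.92 − (-0.1671) = 3.09.

M = 3.09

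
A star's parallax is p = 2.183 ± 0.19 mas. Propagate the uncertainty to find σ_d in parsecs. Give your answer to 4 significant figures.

d = 1/p, so σ_d = σ_p / p².
σ_d = 0.000190 / (0.002183)² = 0.000190 / 0.0000047655 = 39.87 pc.

39.87 pc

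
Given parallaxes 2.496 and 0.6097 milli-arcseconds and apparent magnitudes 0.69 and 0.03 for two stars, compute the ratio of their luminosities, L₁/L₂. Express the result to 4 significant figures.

L₁/L₂ = 0.03249

d₁ = 1/p₁ = 1/0.002496″ = 400.64 pc; d₂ = 1/p₂ = 1/0.0006097″ = 1640.2 pc.
M₁ = m₁ − 5 log₁₀ d₁ + 5 = 0.69 − 13.0138 + 5 = -7.3238.
M₂ = 0.03 − 16.0745 + 5 = -11.0445.
L₁/L₂ = 10^(0.4(M₂ − M₁)) = 10^(0.4 × (-3.7207)) = 10^(-1.48828) = 0.032488.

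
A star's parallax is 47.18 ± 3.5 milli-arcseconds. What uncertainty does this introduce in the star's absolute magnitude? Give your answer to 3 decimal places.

σ_M = 0.161 mag

M = m − 5 log₁₀ d + 5 = m + 5 log₁₀ p + 5, so ∂M/∂p = 5/(p ln 10).
σ_M = (5/ln 10) · (σ_p/p) = 2.1715 × 3.5/47.18 = 2.1715 × 0.074184 = 0.16109.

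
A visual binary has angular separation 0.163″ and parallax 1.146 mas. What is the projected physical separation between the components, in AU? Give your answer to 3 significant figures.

142 AU

d = 1/p = 1/0.001146″ = 872.6 pc.
At distance d (pc), an angle of θ arcsec spans θ·d AU: s = 0.163 × 872.6 = 142.23 AU.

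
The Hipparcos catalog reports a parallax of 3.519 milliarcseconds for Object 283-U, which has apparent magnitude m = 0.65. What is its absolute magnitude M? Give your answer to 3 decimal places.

d = 1/p = 1/0.003519″ = 284.17 pc.
m − M = 5 log₁₀(284.17) − 5 = 12.2679 − 5 = 7.2679.
M = m − (m − M) = 0.65 − 7.2679 = -6.618.

M = -6.618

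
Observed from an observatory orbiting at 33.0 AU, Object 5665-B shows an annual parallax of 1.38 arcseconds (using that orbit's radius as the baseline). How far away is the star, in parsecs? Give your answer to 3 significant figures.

23.9 pc

With baseline B (in AU) and parallax p (in arcsec), d = B/p parsecs.
d = 33.0 / 1.38 = 23.913 pc.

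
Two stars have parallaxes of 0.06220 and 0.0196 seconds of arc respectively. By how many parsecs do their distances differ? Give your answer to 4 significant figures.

d_A = 1/0.06220″ = 16.077 pc; d_B = 1/0.01960″ = 51.02 pc.
|d_B − d_A| = |51.02 − 16.077| = 34.943 pc.

34.94 pc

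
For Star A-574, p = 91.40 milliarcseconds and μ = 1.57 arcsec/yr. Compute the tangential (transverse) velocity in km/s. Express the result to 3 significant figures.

d = 1/p = 1/0.09140″ = 10.941 pc.
v_t = 4.74 × μ × d = 4.74 × 1.57 × 10.941 = 81.421 km/s.

81.4 km/s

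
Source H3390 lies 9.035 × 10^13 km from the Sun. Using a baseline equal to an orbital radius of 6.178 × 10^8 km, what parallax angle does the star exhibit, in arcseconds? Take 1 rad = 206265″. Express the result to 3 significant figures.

1.41 arcsec

θ ≈ B/d = (6.178 × 10^8) / (9.035 × 10^13) = 6.8379 × 10^-6 rad.
In arcseconds: 6.8379 × 10^-6 × 206265 = 1.4104″.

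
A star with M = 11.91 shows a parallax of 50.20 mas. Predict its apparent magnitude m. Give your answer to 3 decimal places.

d = 1/p = 1/0.05020″ = 19.92 pc.
m − M = 5 log₁₀ d − 5 = 5 log₁₀(19.92) − 5 = 6.4964 − 5 = 1.4964.
m = M + (m − M) = 11.91 + 1.4964 = 13.406.

m = 13.406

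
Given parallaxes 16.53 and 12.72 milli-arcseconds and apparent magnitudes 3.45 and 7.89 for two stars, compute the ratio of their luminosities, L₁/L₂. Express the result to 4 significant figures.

d₁ = 1/p₁ = 1/0.01653″ = 60.496 pc; d₂ = 1/p₂ = 1/0.01272″ = 78.616 pc.
M₁ = m₁ − 5 log₁₀ d₁ + 5 = 3.45 − 8.9086 + 5 = -0.4586.
M₂ = 7.89 − 9.4776 + 5 = 3.4124.
L₁/L₂ = 10^(0.4(M₂ − M₁)) = 10^(0.4 × 3.8710) = 10^1.54840 = 35.351.

L₁/L₂ = 35.35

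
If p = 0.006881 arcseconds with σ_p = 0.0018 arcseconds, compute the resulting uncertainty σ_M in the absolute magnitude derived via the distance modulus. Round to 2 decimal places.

σ_M = 0.57 mag

M = m − 5 log₁₀ d + 5 = m + 5 log₁₀ p + 5, so ∂M/∂p = 5/(p ln 10).
σ_M = (5/ln 10) · (σ_p/p) = 2.1715 × 0.0018/0.006881 = 2.1715 × 0.26159 = 0.56804.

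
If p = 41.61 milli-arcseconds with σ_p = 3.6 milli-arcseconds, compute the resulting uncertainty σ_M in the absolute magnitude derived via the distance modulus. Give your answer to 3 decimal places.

M = m − 5 log₁₀ d + 5 = m + 5 log₁₀ p + 5, so ∂M/∂p = 5/(p ln 10).
σ_M = (5/ln 10) · (σ_p/p) = 2.1715 × 3.6/41.61 = 2.1715 × 0.086518 = 0.18787.

σ_M = 0.188 mag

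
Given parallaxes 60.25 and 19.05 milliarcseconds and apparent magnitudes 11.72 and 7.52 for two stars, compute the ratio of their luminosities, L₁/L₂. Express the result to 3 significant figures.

L₁/L₂ = 0.00209

d₁ = 1/p₁ = 1/0.06025″ = 16.598 pc; d₂ = 1/p₂ = 1/0.01905″ = 52.493 pc.
M₁ = m₁ − 5 log₁₀ d₁ + 5 = 11.72 − 6.1003 + 5 = 10.6197.
M₂ = 7.52 − 8.6005 + 5 = 3.9195.
L₁/L₂ = 10^(0.4(M₂ − M₁)) = 10^(0.4 × (-6.7002)) = 10^(-2.68008) = 0.0020889.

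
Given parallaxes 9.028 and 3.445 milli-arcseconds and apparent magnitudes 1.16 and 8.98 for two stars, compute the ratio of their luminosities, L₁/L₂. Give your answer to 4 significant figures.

d₁ = 1/p₁ = 1/0.009028″ = 110.77 pc; d₂ = 1/p₂ = 1/0.003445″ = 290.28 pc.
M₁ = m₁ − 5 log₁₀ d₁ + 5 = 1.16 − 10.2221 + 5 = -4.0621.
M₂ = 8.98 − 12.3141 + 5 = 1.6659.
L₁/L₂ = 10^(0.4(M₂ − M₁)) = 10^(0.4 × 5.7280) = 10^2.29120 = 195.52.

L₁/L₂ = 195.5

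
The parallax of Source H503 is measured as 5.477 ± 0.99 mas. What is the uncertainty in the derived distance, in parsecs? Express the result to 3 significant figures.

33.0 pc

d = 1/p, so σ_d = σ_p / p².
σ_d = 0.000990 / (0.005477)² = 0.000990 / 0.000029998 = 33.002 pc.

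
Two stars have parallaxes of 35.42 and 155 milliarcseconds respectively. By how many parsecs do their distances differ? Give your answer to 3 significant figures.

d_A = 1/0.03542″ = 28.233 pc; d_B = 1/0.1550″ = 6.4516 pc.
|d_B − d_A| = |6.4516 − 28.233| = 21.781 pc.

21.8 pc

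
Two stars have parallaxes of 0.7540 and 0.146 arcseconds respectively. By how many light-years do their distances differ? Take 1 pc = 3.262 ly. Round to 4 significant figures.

18.02 ly

d_A = 1/0.7540″ = 1.3263 pc; d_B = 1/0.1460″ = 6.8493 pc.
|d_B − d_A| = |6.8493 − 1.3263| = 5.523 pc = 5.523 × 3.262 ly = 18.016 ly.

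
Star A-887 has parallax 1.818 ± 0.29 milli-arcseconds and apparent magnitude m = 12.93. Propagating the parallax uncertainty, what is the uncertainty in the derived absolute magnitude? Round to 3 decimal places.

σ_M = 0.346 mag

M = m − 5 log₁₀ d + 5 = m + 5 log₁₀ p + 5, so ∂M/∂p = 5/(p ln 10).
σ_M = (5/ln 10) · (σ_p/p) = 2.1715 × 0.29/1.818 = 2.1715 × 0.15952 = 0.3464.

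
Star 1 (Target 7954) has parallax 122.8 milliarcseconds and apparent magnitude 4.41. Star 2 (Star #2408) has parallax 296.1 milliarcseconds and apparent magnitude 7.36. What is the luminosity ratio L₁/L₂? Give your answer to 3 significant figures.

L₁/L₂ = 88.0

d₁ = 1/p₁ = 1/0.1228″ = 8.1433 pc; d₂ = 1/p₂ = 1/0.2961″ = 3.3772 pc.
M₁ = m₁ − 5 log₁₀ d₁ + 5 = 4.41 − 4.5540 + 5 = 4.8560.
M₂ = 7.36 − 2.6428 + 5 = 9.7172.
L₁/L₂ = 10^(0.4(M₂ − M₁)) = 10^(0.4 × 4.8612) = 10^1.94448 = 87.999.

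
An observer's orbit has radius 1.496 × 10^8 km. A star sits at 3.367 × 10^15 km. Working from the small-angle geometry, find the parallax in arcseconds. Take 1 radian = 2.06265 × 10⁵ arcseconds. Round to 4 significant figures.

0.009165 arcsec

θ ≈ B/d = (1.496 × 10^8) / (3.367 × 10^15) = 4.4431 × 10^-8 rad.
In arcseconds: 4.4431 × 10^-8 × 206265 = 0.0091646″.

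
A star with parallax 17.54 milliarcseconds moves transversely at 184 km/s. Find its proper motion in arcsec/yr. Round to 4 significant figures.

d = 1/p = 1/0.01754″ = 57.013 pc.
μ = v_t / (4.74 d) = 184 / (4.74 × 57.013) = 184 / 270.24 = 0.68088 ″/yr.

0.6809 arcsec/yr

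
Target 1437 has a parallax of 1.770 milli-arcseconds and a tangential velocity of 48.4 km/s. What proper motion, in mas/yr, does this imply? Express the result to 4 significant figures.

d = 1/p = 1/0.001770″ = 564.97 pc.
μ = v_t / (4.74 d) = 48.4 / (4.74 × 564.97) = 48.4 / 2678 = 0.018073 ″/yr = 18.073 mas/yr.

18.07 mas/yr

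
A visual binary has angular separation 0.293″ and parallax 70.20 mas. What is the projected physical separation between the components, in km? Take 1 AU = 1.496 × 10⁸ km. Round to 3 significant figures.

d = 1/p = 1/0.07020″ = 14.245 pc.
At distance d (pc), an angle of θ arcsec spans θ·d AU: s = 0.293 × 14.245 = 4.1738 AU.
= 4.1738 × 1.496 × 10⁸ km = 6.2440 × 10^8 km.

6.24 × 10^8 km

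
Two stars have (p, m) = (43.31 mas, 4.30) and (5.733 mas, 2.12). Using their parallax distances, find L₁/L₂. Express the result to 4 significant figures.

d₁ = 1/p₁ = 1/0.04331″ = 23.089 pc; d₂ = 1/p₂ = 1/0.005733″ = 174.43 pc.
M₁ = m₁ − 5 log₁₀ d₁ + 5 = 4.30 − 6.8170 + 5 = 2.4830.
M₂ = 2.12 − 11.2081 + 5 = -4.0881.
L₁/L₂ = 10^(0.4(M₂ − M₁)) = 10^(0.4 × (-6.5711)) = 10^(-2.62844) = 0.0023527.

L₁/L₂ = 0.002353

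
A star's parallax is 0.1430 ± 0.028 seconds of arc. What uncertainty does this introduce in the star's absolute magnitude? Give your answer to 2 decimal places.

σ_M = 0.43 mag

M = m − 5 log₁₀ d + 5 = m + 5 log₁₀ p + 5, so ∂M/∂p = 5/(p ln 10).
σ_M = (5/ln 10) · (σ_p/p) = 2.1715 × 0.028/0.1430 = 2.1715 × 0.1958 = 0.42518.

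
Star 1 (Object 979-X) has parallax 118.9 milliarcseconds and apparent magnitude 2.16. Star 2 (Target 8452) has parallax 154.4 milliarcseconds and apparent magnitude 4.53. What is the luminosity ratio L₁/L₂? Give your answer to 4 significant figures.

L₁/L₂ = 14.96

d₁ = 1/p₁ = 1/0.1189″ = 8.4104 pc; d₂ = 1/p₂ = 1/0.1544″ = 6.4767 pc.
M₁ = m₁ − 5 log₁₀ d₁ + 5 = 2.16 − 4.6241 + 5 = 2.5359.
M₂ = 4.53 − 4.0568 + 5 = 5.4732.
L₁/L₂ = 10^(0.4(M₂ − M₁)) = 10^(0.4 × 2.9373) = 10^1.17492 = 14.96.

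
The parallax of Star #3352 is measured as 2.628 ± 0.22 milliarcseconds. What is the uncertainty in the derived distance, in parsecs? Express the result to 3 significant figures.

31.9 pc

d = 1/p, so σ_d = σ_p / p².
σ_d = 0.000220 / (0.002628)² = 0.000220 / 0.0000069064 = 31.855 pc.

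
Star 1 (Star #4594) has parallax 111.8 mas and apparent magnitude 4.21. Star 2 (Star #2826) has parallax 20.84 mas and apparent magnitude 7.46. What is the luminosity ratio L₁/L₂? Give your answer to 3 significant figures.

L₁/L₂ = 0.693

d₁ = 1/p₁ = 1/0.1118″ = 8.9445 pc; d₂ = 1/p₂ = 1/0.02084″ = 47.985 pc.
M₁ = m₁ − 5 log₁₀ d₁ + 5 = 4.21 − 4.7578 + 5 = 4.4522.
M₂ = 7.46 − 8.4055 + 5 = 4.0545.
L₁/L₂ = 10^(0.4(M₂ − M₁)) = 10^(0.4 × (-0.3977)) = 10^(-0.15908) = 0.6933.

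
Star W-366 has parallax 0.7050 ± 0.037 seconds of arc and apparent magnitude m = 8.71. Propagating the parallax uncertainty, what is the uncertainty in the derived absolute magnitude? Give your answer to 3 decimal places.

σ_M = 0.114 mag

M = m − 5 log₁₀ d + 5 = m + 5 log₁₀ p + 5, so ∂M/∂p = 5/(p ln 10).
σ_M = (5/ln 10) · (σ_p/p) = 2.1715 × 0.037/0.7050 = 2.1715 × 0.052482 = 0.11396.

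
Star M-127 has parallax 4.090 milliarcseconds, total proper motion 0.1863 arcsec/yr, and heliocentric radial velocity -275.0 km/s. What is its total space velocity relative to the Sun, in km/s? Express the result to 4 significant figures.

349.6 km/s

d = 1/p = 1/0.004090″ = 244.5 pc.
v_t = 4.740 μ d = 4.740 × 0.1863 × 244.5 = 215.91 km/s.
v = √(v_r² + v_t²) = √((-275.0)² + 215.91²) = √122242 = 349.63 km/s.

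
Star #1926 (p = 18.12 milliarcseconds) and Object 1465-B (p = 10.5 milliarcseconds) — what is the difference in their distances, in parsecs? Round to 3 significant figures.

d_A = 1/0.01812″ = 55.188 pc; d_B = 1/0.01050″ = 95.238 pc.
|d_B − d_A| = |95.238 − 55.188| = 40.05 pc.

40.1 pc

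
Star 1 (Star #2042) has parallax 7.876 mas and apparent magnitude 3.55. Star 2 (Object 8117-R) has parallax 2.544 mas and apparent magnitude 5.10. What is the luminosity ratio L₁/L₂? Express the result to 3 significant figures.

d₁ = 1/p₁ = 1/0.007876″ = 126.97 pc; d₂ = 1/p₂ = 1/0.002544″ = 393.08 pc.
M₁ = m₁ − 5 log₁₀ d₁ + 5 = 3.55 − 10.5185 + 5 = -1.9685.
M₂ = 5.10 − 12.9724 + 5 = -2.8724.
L₁/L₂ = 10^(0.4(M₂ − M₁)) = 10^(0.4 × (-0.9039)) = 10^(-0.36156) = 0.43495.

L₁/L₂ = 0.435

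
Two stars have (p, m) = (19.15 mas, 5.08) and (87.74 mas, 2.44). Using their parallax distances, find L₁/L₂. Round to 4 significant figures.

d₁ = 1/p₁ = 1/0.01915″ = 52.219 pc; d₂ = 1/p₂ = 1/0.08774″ = 11.397 pc.
M₁ = m₁ − 5 log₁₀ d₁ + 5 = 5.08 − 8.5891 + 5 = 1.4909.
M₂ = 2.44 − 5.2840 + 5 = 2.1560.
L₁/L₂ = 10^(0.4(M₂ − M₁)) = 10^(0.4 × 0.6651) = 10^0.26604 = 1.8452.

L₁/L₂ = 1.845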